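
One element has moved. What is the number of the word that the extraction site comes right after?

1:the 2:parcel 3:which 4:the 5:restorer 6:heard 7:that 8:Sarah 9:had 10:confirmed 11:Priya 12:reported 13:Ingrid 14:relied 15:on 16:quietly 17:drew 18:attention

15

The displaced element is "the parcel" (word 2).
It is linked across 3 clause boundaries (that → Ø → Ø).
It functions as the object of the preposition "on" of "relied", so the gap sits immediately after word 15 ("on").
Base order: The restorer heard that Sarah had confirmed Priya reported Ingrid relied on the parcel quietly.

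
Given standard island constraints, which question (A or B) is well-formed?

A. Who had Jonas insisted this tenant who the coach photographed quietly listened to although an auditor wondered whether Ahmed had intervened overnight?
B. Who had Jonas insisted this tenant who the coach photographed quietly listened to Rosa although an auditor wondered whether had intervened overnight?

A

In B, the wh-phrase is extracted from inside an adjunct island (introduced by "although"), which blocks movement.
In A, the extraction path crosses only that-complement boundaries, which are transparent.
So A is grammatical.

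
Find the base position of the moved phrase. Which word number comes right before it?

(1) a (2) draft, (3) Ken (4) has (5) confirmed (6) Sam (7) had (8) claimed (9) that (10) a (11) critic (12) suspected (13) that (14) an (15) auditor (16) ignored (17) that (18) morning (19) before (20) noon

16

The displaced element is "a draft" (word 2).
It is linked across 3 clause boundaries (Ø → that → that).
It functions as the direct object of "ignored", so the gap sits immediately after word 16 ("ignored").
Base order: Ken has confirmed Sam had claimed that a critic suspected that an auditor ignored a draft that morning before noon.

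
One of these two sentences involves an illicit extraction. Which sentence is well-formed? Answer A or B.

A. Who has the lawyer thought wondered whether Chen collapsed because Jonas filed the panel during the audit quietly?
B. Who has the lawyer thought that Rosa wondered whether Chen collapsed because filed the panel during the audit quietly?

A

In B, the wh-phrase is extracted from inside a wh-island (introduced by "whether"), which blocks movement.
In A, the extraction path crosses only that-complement boundaries, which are transparent.
So A is grammatical.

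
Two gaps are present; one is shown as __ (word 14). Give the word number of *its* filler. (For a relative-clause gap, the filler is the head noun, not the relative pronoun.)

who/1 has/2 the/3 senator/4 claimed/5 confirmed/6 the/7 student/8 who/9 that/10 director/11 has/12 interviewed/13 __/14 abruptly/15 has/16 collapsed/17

8

The marked gap is inside the relative clause, the direct object of "interviewed".
Its filler is the head noun "student" (via "who"), at word 8.
(The other dependency links word 1 to a gap after word 5.)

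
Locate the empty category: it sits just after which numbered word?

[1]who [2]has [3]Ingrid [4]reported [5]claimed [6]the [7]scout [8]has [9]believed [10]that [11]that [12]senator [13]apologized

4

The displaced element is "who" (word 1).
It is linked across 1 clause boundary (Ø).
It functions as the subject of "claimed", so the gap sits immediately after word 4 ("reported").
Base order: Ingrid has reported who claimed the scout has believed that that senator apologized.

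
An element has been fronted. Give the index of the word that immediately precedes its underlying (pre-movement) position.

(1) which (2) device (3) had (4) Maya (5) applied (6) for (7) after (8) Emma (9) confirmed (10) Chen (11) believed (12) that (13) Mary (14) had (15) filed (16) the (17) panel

6

The displaced element is "which device" (word 2).
It functions as the object of the preposition "for" of "applied", so the gap sits immediately after word 6 ("for").
Base order: Maya had applied for which device after Emma confirmed Chen believed that Mary had filed the panel.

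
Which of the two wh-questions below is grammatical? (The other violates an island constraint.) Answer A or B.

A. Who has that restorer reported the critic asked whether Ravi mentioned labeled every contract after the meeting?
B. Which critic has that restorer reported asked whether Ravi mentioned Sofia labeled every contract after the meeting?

B

In A, the wh-phrase is extracted from inside a wh-island (introduced by "whether"), which blocks movement.
In B, the extraction path crosses only that-complement boundaries, which are transparent.
So B is grammatical.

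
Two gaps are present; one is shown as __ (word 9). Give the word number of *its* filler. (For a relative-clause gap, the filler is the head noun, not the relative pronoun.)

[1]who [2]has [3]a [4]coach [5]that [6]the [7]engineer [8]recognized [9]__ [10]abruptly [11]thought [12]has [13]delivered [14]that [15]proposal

4

The marked gap is inside the relative clause, the direct object of "recognized".
Its filler is the head noun "coach" (via "that"), at word 4.
(The other dependency links word 1 to a gap after word 11.)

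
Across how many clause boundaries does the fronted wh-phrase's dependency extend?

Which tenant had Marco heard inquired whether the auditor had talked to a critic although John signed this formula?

1

"which tenant" is extracted from the subject of "inquired".
Boundaries crossed, outermost first: [Ø] — 1 in total.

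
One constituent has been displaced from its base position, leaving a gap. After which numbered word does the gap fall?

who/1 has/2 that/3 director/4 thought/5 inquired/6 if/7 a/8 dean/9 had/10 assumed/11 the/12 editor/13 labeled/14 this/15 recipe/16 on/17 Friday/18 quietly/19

5

The displaced element is "who" (word 1).
It is linked across 1 clause boundary (Ø).
It functions as the subject of "inquired", so the gap sits immediately after word 5 ("thought").
Base order: That director has thought that who inquired if a dean had assumed the editor labeled this recipe on Friday quietly.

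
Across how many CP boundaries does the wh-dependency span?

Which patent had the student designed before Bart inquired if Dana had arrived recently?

0

"which patent" originates inside the matrix clause — no clause boundary is crossed.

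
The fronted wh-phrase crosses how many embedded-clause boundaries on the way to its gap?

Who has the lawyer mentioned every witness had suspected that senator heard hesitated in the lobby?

3

"who" is extracted from the subject of "hesitated".
Boundaries crossed, outermost first: [Ø], [Ø], [Ø] — 3 in total.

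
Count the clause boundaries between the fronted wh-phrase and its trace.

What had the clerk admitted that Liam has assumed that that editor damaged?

2

"what" is extracted from the object of "damaged".
Boundaries crossed, outermost first: [that], [that] — 2 in total.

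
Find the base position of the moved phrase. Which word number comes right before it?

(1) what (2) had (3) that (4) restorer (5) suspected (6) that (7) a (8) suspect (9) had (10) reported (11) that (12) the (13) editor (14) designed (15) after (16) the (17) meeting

14

The displaced element is "what" (word 1).
It is linked across 2 clause boundaries (that → that).
It functions as the direct object of "designed", so the gap sits immediately after word 14 ("designed").
Base order: That restorer had suspected that a suspect had reported that the editor designed what after the meeting.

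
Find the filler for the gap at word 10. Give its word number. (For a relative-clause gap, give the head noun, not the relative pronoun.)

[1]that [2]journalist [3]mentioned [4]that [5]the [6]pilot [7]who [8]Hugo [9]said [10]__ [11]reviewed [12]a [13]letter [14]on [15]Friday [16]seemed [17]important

The gap at 10 is the subject of "reviewed", inside a relative clause.
The relative pronoun is "who" (word 7); it is bound by the head noun immediately before it.
Its filler is the head noun "pilot", at word 6.

6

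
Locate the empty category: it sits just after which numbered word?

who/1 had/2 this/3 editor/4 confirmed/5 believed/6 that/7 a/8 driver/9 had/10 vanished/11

The displaced element is "who" (word 1).
It is linked across 1 clause boundary (Ø).
It functions as the subject of "believed", so the gap sits immediately after word 5 ("confirmed").
Base order: This editor had confirmed that who believed that a driver had vanished.

5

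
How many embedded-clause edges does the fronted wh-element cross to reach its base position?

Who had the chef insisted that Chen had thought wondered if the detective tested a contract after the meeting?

"who" is extracted from the subject of "wondered".
Boundaries crossed, outermost first: [that], [Ø] — 2 in total.

2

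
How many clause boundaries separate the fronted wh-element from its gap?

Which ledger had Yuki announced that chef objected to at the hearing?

1

"which ledger" is extracted from the PP object of "objected".
Boundaries crossed, outermost first: [Ø] — 1 in total.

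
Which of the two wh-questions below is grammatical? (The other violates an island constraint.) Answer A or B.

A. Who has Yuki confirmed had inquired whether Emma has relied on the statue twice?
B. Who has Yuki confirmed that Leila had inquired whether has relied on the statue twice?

A

In B, the wh-phrase is extracted from inside a wh-island (introduced by "whether"), which blocks movement.
In A, the extraction path crosses only that-complement boundaries, which are transparent.
So A is grammatical.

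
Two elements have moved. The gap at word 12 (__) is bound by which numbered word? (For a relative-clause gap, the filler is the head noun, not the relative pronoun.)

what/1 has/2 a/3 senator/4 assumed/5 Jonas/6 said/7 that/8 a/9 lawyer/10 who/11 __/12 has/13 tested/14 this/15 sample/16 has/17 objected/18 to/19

10

The marked gap is inside the relative clause, the subject of "tested".
Its filler is the head noun "lawyer" (via "who"), at word 10.
(The other dependency links word 1 to a gap after word 19.)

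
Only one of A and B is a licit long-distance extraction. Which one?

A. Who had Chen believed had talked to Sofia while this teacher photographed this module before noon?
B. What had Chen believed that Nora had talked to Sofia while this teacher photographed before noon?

In B, the wh-phrase is extracted from inside an adjunct island (introduced by "while"), which blocks movement.
In A, the extraction path crosses only that-complement boundaries, which are transparent.
So A is grammatical.

A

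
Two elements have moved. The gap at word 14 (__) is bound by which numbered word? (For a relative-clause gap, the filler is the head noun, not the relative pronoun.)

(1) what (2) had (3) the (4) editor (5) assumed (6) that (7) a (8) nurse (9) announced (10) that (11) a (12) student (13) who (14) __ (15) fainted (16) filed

12

The marked gap is inside the relative clause, the subject of "fainted".
Its filler is the head noun "student" (via "who"), at word 12.
(The other dependency links word 1 to a gap after word 16.)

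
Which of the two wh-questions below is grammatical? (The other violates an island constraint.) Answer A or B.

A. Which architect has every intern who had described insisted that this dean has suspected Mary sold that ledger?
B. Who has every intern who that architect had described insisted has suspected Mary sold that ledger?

B

In A, the wh-phrase is extracted from inside a complex-NP island (relative clause) (introduced by "who"), which blocks movement.
In B, the extraction path crosses only that-complement boundaries, which are transparent.
So B is grammatical.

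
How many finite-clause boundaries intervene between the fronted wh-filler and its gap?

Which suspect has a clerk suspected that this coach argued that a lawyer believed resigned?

3

"which suspect" is extracted from the subject of "resigned".
Boundaries crossed, outermost first: [that], [that], [Ø] — 3 in total.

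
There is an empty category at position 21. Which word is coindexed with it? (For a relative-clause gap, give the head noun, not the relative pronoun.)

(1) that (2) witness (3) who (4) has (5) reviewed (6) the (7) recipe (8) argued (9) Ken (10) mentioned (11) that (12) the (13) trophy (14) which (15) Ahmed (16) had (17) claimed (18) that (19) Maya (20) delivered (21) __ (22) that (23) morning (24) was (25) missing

13

The gap at 21 is the object of "delivered", inside a relative clause.
The relative pronoun is "which" (word 14); it is bound by the head noun immediately before it.
Its filler is the head noun "trophy", at word 13.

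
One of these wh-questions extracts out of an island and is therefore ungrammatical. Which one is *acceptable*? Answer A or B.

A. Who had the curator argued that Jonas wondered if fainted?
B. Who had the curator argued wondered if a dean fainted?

In A, the wh-phrase is extracted from inside a wh-island (introduced by "if"), which blocks movement.
In B, the extraction path crosses only that-complement boundaries, which are transparent.
So B is grammatical.

B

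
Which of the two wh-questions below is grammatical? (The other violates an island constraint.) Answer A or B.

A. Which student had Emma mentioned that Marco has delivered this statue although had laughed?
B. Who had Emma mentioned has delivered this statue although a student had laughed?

B

In A, the wh-phrase is extracted from inside an adjunct island (introduced by "although"), which blocks movement.
In B, the extraction path crosses only that-complement boundaries, which are transparent.
So B is grammatical.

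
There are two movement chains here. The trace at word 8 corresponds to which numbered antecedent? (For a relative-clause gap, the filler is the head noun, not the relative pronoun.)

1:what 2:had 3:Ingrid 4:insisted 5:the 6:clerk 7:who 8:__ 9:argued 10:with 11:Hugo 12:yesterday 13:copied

The marked gap is inside the relative clause, the subject of "argued".
Its filler is the head noun "clerk" (via "who"), at word 6.
(The other dependency links word 1 to a gap after word 13.)

6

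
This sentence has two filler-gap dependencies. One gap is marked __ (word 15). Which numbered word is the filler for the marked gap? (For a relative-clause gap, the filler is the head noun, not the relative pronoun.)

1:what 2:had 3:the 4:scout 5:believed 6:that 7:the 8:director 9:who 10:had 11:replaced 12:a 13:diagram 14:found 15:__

The marked gap is the direct object of "found".
Its filler is the fronted wh-phrase "what", at word 1.
(The other dependency links word 8 to a gap after word 9.)

1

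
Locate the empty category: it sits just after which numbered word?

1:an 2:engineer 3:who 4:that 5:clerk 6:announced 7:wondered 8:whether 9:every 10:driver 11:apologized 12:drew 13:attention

The displaced element is "an engineer" (word 2).
It is linked across 1 clause boundary (Ø).
It functions as the subject of "wondered", so the gap sits immediately after word 6 ("announced").
Base order: That clerk announced that an engineer wondered whether every driver apologized.

6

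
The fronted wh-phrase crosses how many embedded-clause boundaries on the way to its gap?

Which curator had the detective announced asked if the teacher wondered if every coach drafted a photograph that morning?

1

"which curator" is extracted from the subject of "asked".
Boundaries crossed, outermost first: [Ø] — 1 in total.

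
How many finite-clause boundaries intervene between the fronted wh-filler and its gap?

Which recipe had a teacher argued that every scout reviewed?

"which recipe" is extracted from the object of "reviewed".
Boundaries crossed, outermost first: [that] — 1 in total.

1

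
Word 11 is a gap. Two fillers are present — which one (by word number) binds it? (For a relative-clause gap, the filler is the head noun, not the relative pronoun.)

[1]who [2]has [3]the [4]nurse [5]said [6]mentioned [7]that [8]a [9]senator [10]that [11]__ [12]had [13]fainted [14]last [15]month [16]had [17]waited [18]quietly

9

The marked gap is inside the relative clause, the subject of "fainted".
Its filler is the head noun "senator" (via "that"), at word 9.
(The other dependency links word 1 to a gap after word 5.)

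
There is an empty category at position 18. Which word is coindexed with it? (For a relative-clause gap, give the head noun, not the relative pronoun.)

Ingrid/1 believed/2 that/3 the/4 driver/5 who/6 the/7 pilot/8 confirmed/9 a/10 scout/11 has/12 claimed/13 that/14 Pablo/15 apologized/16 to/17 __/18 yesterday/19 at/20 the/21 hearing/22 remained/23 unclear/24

The gap at 18 is the prepositional object of "apologized", inside a relative clause.
The relative pronoun is "who" (word 6); it is bound by the head noun immediately before it.
Its filler is the head noun "driver", at word 5.

5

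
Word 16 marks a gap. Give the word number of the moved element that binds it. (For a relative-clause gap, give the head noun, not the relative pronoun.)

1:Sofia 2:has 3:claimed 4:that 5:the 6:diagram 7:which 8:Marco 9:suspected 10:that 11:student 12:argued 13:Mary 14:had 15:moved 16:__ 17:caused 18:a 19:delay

6

The gap at 16 is the object of "moved", inside a relative clause.
The relative pronoun is "which" (word 7); it is bound by the head noun immediately before it.
Its filler is the head noun "diagram", at word 6.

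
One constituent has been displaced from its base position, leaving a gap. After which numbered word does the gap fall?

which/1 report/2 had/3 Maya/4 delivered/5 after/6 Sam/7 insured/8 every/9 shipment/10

5

The displaced element is "which report" (word 2).
It functions as the direct object of "delivered", so the gap sits immediately after word 5 ("delivered").
Base order: Maya had delivered which report after Sam insured every shipment.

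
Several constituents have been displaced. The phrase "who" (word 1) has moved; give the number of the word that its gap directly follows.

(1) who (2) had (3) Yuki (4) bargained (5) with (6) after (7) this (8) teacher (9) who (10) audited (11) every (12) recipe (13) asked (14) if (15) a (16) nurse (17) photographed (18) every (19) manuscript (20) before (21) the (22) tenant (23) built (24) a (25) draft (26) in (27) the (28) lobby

5

The displaced element is "who" (word 1).
It functions as the object of the preposition "with" of "bargained", so the gap sits immediately after word 5 ("with").
Base order: Yuki had bargained with who after this teacher who audited every recipe asked if a nurse photographed every manuscript before the tenant built a draft in the lobby.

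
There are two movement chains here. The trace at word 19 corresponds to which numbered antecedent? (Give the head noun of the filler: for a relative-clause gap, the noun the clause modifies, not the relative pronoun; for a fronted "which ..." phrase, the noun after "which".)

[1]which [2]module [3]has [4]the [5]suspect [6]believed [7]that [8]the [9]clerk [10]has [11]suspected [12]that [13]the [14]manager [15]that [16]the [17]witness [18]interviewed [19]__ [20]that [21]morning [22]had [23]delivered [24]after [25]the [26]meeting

The marked gap is inside the relative clause, the direct object of "interviewed".
Its filler is the head noun "manager" (via "that"), at word 14.
(The other dependency links word 2 to a gap after word 23.)

14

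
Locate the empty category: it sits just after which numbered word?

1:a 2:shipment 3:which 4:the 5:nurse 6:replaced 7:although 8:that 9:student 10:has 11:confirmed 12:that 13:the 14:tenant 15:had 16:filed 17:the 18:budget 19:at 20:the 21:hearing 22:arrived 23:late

6

The displaced element is "a shipment" (word 2).
It functions as the direct object of "replaced", so the gap sits immediately after word 6 ("replaced").
Base order: The nurse replaced a shipment although that student has confirmed that the tenant had filed the budget at the hearing.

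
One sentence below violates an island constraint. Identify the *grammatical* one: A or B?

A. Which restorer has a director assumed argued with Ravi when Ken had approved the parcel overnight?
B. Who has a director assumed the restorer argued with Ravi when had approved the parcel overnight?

A

In B, the wh-phrase is extracted from inside an adjunct island (introduced by "when"), which blocks movement.
In A, the extraction path crosses only that-complement boundaries, which are transparent.
So A is grammatical.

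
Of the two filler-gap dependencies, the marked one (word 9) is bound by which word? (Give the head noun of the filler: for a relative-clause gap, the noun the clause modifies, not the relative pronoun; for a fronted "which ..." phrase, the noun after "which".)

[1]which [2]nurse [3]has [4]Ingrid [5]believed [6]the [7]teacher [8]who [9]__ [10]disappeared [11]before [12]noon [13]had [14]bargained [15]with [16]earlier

The marked gap is inside the relative clause, the subject of "disappeared".
Its filler is the head noun "teacher" (via "who"), at word 7.
(The other dependency links word 2 to a gap after word 15.)

7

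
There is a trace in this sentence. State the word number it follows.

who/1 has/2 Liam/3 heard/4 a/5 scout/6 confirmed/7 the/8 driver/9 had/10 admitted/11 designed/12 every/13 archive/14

The displaced element is "who" (word 1).
It is linked across 3 clause boundaries (Ø → Ø → Ø).
It functions as the subject of "designed", so the gap sits immediately after word 11 ("admitted").
Base order: Liam has heard a scout confirmed the driver had admitted who designed every archive.

11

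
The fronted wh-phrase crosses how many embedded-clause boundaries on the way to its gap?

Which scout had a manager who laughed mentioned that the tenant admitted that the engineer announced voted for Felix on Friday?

"which scout" is extracted from the subject of "voted".
Boundaries crossed, outermost first: [that], [that], [Ø] — 3 in total.

3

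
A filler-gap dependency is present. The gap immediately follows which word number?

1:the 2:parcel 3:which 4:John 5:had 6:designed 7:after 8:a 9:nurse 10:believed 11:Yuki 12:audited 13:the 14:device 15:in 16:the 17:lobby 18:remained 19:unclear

The displaced element is "the parcel" (word 2).
It functions as the direct object of "designed", so the gap sits immediately after word 6 ("designed").
Base order: John had designed the parcel after a nurse believed Yuki audited the device in the lobby.

6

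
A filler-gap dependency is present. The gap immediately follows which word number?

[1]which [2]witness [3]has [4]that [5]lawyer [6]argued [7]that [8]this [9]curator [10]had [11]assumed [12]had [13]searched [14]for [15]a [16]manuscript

11

The displaced element is "which witness" (word 2).
It is linked across 2 clause boundaries (that → Ø).
It functions as the subject of "searched", so the gap sits immediately after word 11 ("assumed").
Base order: That lawyer has argued that this curator had assumed that which witness had searched for a manuscript.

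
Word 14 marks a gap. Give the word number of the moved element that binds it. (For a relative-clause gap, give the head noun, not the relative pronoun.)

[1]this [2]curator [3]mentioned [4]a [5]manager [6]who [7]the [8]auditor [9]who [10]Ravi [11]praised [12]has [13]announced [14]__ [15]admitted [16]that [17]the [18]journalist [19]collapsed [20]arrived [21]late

5

The gap at 14 is the subject of "admitted", inside a relative clause.
The relative pronoun is "who" (word 6); it is bound by the head noun immediately before it.
Its filler is the head noun "manager", at word 5.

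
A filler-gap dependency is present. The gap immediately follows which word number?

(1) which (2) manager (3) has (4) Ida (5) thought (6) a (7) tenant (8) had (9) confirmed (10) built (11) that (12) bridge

9

The displaced element is "which manager" (word 2).
It is linked across 2 clause boundaries (Ø → Ø).
It functions as the subject of "built", so the gap sits immediately after word 9 ("confirmed").
Base order: Ida has thought a tenant had confirmed which manager built that bridge.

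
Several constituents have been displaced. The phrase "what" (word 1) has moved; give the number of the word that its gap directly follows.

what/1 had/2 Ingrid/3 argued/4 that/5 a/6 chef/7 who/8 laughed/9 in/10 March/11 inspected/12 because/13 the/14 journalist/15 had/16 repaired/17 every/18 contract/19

12

The displaced element is "what" (word 1).
It is linked across 1 clause boundary (that).
It functions as the direct object of "inspected", so the gap sits immediately after word 12 ("inspected").
Base order: Ingrid had argued that a chef who laughed in March inspected what because the journalist had repaired every contract.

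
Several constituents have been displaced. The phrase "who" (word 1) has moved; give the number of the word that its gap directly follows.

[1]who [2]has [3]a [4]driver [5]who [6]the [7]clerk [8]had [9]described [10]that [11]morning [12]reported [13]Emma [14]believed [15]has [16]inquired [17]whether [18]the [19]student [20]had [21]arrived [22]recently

14

The displaced element is "who" (word 1).
It is linked across 2 clause boundaries (Ø → Ø).
It functions as the subject of "inquired", so the gap sits immediately after word 14 ("believed").
Base order: A driver who the clerk had described that morning has reported Emma believed who has inquired whether the student had arrived recently.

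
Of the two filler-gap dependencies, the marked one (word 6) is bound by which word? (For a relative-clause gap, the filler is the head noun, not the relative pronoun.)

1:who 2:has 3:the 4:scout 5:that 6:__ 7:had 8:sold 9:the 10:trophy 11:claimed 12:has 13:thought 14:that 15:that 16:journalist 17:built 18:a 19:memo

4

The marked gap is inside the relative clause, the subject of "sold".
Its filler is the head noun "scout" (via "that"), at word 4.
(The other dependency links word 1 to a gap after word 11.)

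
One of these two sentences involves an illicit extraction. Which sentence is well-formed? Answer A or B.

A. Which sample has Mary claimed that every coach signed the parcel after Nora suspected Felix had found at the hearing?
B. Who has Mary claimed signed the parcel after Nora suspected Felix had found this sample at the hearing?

In A, the wh-phrase is extracted from inside an adjunct island (introduced by "after"), which blocks movement.
In B, the extraction path crosses only that-complement boundaries, which are transparent.
So B is grammatical.

B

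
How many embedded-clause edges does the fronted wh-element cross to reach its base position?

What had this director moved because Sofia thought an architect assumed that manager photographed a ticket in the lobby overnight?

0

"what" originates inside the matrix clause — no clause boundary is crossed.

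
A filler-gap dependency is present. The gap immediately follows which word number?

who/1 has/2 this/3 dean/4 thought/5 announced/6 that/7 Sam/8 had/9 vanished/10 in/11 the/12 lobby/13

The displaced element is "who" (word 1).
It is linked across 1 clause boundary (Ø).
It functions as the subject of "announced", so the gap sits immediately after word 5 ("thought").
Base order: This dean has thought that who announced that Sam had vanished in the lobby.

5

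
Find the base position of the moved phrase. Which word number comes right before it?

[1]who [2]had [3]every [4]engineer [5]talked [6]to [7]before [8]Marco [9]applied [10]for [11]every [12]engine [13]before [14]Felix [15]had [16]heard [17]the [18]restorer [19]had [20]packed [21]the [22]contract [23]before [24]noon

The displaced element is "who" (word 1).
It functions as the object of the preposition "to" of "talked", so the gap sits immediately after word 6 ("to").
Base order: Every engineer had talked to who before Marco applied for every engine before Felix had heard the restorer had packed the contract before noon.

6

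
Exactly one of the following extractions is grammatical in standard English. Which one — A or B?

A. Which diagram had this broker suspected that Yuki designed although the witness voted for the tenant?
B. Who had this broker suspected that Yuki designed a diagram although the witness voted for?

In B, the wh-phrase is extracted from inside an adjunct island (introduced by "although"), which blocks movement.
In A, the extraction path crosses only that-complement boundaries, which are transparent.
So A is grammatical.

A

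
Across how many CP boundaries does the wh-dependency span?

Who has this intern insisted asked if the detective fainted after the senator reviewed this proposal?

"who" is extracted from the subject of "asked".
Boundaries crossed, outermost first: [Ø] — 1 in total.

1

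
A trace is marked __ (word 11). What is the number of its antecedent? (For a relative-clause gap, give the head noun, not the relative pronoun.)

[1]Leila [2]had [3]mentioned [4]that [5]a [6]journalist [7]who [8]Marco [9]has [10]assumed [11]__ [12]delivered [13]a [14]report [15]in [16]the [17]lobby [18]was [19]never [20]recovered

The gap at 11 is the subject of "delivered", inside a relative clause.
The relative pronoun is "who" (word 7); it is bound by the head noun immediately before it.
Its filler is the head noun "journalist", at word 6.

6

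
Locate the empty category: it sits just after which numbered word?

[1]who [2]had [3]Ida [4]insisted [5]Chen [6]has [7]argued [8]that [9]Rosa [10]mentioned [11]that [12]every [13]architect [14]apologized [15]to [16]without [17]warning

The displaced element is "who" (word 1).
It is linked across 3 clause boundaries (Ø → that → that).
It functions as the object of the preposition "to" of "apologized", so the gap sits immediately after word 15 ("to").
Base order: Ida had insisted Chen has argued that Rosa mentioned that every architect apologized to who without warning.

15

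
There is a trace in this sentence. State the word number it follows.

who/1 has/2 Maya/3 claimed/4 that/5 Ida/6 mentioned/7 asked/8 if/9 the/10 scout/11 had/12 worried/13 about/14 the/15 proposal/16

7

The displaced element is "who" (word 1).
It is linked across 2 clause boundaries (that → Ø).
It functions as the subject of "asked", so the gap sits immediately after word 7 ("mentioned").
Base order: Maya has claimed that Ida mentioned that who asked if the scout had worried about the proposal.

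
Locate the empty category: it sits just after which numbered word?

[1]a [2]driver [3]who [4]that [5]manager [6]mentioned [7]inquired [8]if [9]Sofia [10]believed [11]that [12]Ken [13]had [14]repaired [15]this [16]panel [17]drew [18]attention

The displaced element is "a driver" (word 2).
It is linked across 1 clause boundary (Ø).
It functions as the subject of "inquired", so the gap sits immediately after word 6 ("mentioned").
Base order: That manager mentioned a driver inquired if Sofia believed that Ken had repaired this panel.

6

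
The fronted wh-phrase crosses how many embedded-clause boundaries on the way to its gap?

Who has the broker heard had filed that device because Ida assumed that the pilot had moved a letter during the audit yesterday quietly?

1

"who" is extracted from the subject of "filed".
Boundaries crossed, outermost first: [Ø] — 1 in total.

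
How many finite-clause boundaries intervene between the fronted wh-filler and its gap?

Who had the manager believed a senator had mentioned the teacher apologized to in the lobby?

2

"who" is extracted from the PP object of "apologized".
Boundaries crossed, outermost first: [Ø], [Ø] — 2 in total.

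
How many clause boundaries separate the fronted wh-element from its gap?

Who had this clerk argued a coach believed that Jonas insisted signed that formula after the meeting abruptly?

3

"who" is extracted from the subject of "signed".
Boundaries crossed, outermost first: [Ø], [that], [Ø] — 3 in total.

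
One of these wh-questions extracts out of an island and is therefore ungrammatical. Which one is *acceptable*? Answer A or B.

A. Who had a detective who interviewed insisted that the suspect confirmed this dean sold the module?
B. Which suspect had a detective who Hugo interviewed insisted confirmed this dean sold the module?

B

In A, the wh-phrase is extracted from inside a complex-NP island (relative clause) (introduced by "who"), which blocks movement.
In B, the extraction path crosses only that-complement boundaries, which are transparent.
So B is grammatical.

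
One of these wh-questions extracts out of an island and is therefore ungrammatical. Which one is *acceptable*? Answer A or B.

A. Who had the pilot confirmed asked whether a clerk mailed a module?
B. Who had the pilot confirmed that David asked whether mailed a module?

A

In B, the wh-phrase is extracted from inside a wh-island (introduced by "whether"), which blocks movement.
In A, the extraction path crosses only that-complement boundaries, which are transparent.
So A is grammatical.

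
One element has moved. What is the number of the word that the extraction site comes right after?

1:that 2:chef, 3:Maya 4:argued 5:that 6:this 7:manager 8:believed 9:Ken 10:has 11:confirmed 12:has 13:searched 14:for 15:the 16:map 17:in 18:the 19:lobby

The displaced element is "that chef" (word 2).
It is linked across 3 clause boundaries (that → Ø → Ø).
It functions as the subject of "searched", so the gap sits immediately after word 11 ("confirmed").
Base order: Maya argued that this manager believed Ken has confirmed that that chef has searched for the map in the lobby.

11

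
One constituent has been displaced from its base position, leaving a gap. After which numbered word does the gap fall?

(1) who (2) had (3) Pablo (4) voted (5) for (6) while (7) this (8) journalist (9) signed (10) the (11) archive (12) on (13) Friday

The displaced element is "who" (word 1).
It functions as the object of the preposition "for" of "voted", so the gap sits immediately after word 5 ("for").
Base order: Pablo had voted for who while this journalist signed the archive on Friday.

5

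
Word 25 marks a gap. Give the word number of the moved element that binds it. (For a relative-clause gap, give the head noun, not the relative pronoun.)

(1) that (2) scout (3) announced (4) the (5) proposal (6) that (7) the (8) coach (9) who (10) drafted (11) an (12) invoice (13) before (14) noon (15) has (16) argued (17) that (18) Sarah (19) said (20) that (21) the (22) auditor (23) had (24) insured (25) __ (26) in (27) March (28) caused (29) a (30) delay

The gap at 25 is the object of "insured", inside a relative clause.
The relative pronoun is "that" (word 6); it is bound by the head noun immediately before it.
Its filler is the head noun "proposal", at word 5.

5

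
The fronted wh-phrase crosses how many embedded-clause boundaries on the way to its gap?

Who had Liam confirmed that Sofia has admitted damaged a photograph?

"who" is extracted from the subject of "damaged".
Boundaries crossed, outermost first: [that], [Ø] — 2 in total.

2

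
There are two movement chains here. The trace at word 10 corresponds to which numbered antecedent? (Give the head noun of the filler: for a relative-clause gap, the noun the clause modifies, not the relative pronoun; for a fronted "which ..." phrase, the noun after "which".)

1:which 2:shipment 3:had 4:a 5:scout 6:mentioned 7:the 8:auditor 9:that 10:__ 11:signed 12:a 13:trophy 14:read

The marked gap is inside the relative clause, the subject of "signed".
Its filler is the head noun "auditor" (via "that"), at word 8.
(The other dependency links word 2 to a gap after word 14.)

8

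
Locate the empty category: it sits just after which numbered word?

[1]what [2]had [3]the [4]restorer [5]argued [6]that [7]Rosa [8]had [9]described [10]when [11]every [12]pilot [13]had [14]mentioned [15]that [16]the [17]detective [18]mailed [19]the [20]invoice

9

The displaced element is "what" (word 1).
It is linked across 1 clause boundary (that).
It functions as the direct object of "described", so the gap sits immediately after word 9 ("described").
Base order: The restorer had argued that Rosa had described what when every pilot had mentioned that the detective mailed the invoice.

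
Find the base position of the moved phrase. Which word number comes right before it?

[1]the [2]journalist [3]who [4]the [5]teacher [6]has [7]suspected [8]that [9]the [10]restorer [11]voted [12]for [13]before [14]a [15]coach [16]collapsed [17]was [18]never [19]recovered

12

The displaced element is "the journalist" (word 2).
It is linked across 1 clause boundary (that).
It functions as the object of the preposition "for" of "voted", so the gap sits immediately after word 12 ("for").
Base order: The teacher has suspected that the restorer voted for the journalist before a coach collapsed.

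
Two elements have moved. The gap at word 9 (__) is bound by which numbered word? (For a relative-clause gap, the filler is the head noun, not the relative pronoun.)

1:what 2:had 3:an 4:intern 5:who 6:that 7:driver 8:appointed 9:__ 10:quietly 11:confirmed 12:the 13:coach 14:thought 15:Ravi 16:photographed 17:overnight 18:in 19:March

4

The marked gap is inside the relative clause, the direct object of "appointed".
Its filler is the head noun "intern" (via "who"), at word 4.
(The other dependency links word 1 to a gap after word 16.)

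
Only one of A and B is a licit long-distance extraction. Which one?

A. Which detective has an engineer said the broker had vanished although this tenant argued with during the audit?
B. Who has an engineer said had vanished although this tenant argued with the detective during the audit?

B

In A, the wh-phrase is extracted from inside an adjunct island (introduced by "although"), which blocks movement.
In B, the extraction path crosses only that-complement boundaries, which are transparent.
So B is grammatical.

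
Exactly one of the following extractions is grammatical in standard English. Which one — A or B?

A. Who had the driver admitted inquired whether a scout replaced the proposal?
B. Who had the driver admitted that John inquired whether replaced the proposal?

In B, the wh-phrase is extracted from inside a wh-island (introduced by "whether"), which blocks movement.
In A, the extraction path crosses only that-complement boundaries, which are transparent.
So A is grammatical.

A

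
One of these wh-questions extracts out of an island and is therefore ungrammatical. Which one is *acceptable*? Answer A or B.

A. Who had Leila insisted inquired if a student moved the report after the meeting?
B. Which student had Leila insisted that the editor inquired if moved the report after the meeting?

In B, the wh-phrase is extracted from inside a wh-island (introduced by "if"), which blocks movement.
In A, the extraction path crosses only that-complement boundaries, which are transparent.
So A is grammatical.

A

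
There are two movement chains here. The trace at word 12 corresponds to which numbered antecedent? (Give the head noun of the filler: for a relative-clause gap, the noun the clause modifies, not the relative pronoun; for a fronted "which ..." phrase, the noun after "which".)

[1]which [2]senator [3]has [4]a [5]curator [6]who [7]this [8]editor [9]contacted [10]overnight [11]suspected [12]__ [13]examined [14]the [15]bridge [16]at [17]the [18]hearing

2

The marked gap is the subject of "examined".
Its filler is the fronted wh-phrase "which senator", at word 2.
(The other dependency links word 5 to a gap after word 9.)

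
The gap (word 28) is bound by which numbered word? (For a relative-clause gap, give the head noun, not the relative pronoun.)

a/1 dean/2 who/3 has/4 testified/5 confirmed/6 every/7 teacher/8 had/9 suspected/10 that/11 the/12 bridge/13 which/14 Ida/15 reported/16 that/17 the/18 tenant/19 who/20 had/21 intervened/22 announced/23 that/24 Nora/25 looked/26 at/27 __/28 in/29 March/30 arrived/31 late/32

The gap at 28 is the prepositional object of "looked", inside a relative clause.
The relative pronoun is "which" (word 14); it is bound by the head noun immediately before it.
Its filler is the head noun "bridge", at word 13.

13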